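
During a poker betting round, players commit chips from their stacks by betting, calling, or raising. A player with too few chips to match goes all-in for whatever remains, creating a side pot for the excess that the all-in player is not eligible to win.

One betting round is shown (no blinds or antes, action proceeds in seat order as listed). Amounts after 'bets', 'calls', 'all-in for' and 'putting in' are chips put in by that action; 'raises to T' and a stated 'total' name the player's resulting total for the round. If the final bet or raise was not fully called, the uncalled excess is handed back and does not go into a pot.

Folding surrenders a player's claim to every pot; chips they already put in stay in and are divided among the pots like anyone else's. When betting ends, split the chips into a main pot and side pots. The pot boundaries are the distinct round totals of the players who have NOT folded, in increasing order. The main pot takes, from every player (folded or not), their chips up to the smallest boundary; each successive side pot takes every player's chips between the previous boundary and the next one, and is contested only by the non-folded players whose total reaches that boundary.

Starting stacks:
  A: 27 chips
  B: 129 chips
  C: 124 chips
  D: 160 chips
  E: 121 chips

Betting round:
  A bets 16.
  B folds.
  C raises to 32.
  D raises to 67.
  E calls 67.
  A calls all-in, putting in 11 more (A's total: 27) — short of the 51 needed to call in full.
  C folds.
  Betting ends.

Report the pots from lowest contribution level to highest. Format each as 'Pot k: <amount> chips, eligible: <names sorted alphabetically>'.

Contributions: A=27, C=32, D=67, E=67
Folded: B, C
Pot levels (distinct totals of non-folded players): 27, 67
Layer 1-27: 27 each from A, C, D, E = 27*4 = 108 chips; eligible A, D, E
Layer 28-67: C 5 + D 40 + E 40 = 85 chips; eligible D, E

Pot 1: 108 chips, eligible: A, D, E
Pot 2: 85 chips, eligible: D, E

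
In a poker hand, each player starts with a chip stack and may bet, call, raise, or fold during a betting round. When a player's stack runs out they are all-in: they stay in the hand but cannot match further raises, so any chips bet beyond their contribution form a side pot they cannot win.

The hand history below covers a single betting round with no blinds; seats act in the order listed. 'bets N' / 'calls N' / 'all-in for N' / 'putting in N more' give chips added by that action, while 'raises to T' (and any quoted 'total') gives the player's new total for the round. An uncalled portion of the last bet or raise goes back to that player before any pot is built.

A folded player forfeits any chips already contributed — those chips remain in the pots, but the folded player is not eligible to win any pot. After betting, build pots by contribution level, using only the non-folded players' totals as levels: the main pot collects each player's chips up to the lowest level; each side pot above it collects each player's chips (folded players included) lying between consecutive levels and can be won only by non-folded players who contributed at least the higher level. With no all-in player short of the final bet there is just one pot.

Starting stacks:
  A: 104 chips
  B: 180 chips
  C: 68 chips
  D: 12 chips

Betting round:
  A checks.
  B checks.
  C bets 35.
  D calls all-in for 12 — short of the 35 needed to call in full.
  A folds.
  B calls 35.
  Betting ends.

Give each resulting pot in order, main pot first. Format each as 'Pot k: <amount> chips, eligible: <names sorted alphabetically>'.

Pot 1: 36 chips, eligible: B, C, D
Pot 2: 46 chips, eligible: B, C

Derivation:
Contributions: B=35, C=35, D=12
Folded: A
Pot levels (distinct totals of non-folded players): 12, 35
Layer 1-12: 12 each from B, C, D = 12*3 = 36 chips; eligible B, C, D
Layer 13-35: 23 each from B, C = 23*2 = 46 chips; eligible B, C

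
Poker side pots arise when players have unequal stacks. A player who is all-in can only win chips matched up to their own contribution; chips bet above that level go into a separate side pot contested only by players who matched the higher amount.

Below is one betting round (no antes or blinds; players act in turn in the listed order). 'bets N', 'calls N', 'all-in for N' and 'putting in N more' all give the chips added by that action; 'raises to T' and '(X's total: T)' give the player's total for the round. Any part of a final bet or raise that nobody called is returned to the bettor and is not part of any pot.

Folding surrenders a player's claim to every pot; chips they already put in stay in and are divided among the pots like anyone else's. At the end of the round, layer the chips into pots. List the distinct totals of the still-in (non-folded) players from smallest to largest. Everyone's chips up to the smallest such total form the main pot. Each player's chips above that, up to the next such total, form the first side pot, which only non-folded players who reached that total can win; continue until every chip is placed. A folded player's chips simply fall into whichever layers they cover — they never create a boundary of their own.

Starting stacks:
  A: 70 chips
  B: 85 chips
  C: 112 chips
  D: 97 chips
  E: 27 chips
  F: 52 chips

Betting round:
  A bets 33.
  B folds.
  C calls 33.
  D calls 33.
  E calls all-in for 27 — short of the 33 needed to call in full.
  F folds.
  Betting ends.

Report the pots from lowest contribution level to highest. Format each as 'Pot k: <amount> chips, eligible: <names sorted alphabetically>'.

Pot 1: 108 chips, eligible: A, C, D, E
Pot 2: 18 chips, eligible: A, C, D

Derivation:
Contributions: A=33, C=33, D=33, E=27
Folded: B, F
Pot levels (distinct totals of non-folded players): 27, 33
Layer 1-27: 27 each from A, C, D, E = 27*4 = 108 chips; eligible A, C, D, E
Layer 28-33: 6 each from A, C, D = 6*3 = 18 chips; eligible A, C, D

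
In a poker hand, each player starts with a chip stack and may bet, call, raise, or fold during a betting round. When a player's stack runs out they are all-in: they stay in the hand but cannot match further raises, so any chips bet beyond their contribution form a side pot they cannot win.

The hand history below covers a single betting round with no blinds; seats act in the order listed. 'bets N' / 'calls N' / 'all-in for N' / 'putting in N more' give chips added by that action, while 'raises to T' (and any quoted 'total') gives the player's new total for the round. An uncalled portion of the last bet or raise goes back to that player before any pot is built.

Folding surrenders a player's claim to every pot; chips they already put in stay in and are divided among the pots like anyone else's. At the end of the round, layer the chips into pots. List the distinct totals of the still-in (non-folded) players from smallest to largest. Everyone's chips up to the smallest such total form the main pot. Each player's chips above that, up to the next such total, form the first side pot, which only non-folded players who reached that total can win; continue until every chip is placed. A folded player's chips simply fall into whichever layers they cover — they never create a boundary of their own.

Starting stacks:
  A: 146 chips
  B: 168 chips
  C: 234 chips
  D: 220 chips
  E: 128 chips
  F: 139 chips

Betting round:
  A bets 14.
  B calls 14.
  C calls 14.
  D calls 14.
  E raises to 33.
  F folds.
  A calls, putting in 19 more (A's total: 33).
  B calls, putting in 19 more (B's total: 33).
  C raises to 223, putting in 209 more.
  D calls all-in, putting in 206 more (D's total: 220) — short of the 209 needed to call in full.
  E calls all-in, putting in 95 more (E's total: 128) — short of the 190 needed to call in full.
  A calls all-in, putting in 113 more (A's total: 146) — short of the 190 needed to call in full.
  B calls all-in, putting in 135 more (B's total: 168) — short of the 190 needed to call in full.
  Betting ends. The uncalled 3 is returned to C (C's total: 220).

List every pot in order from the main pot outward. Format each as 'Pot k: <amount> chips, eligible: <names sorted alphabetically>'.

Contributions (after 3 returned to C): A=146, B=168, C=220, D=220, E=128
Folded: F
Pot levels (distinct totals of non-folded players): 128, 146, 168, 220
Layer 1-128: 128 each from A, B, C, D, E = 128*5 = 640 chips; eligible A, B, C, D, E
Layer 129-146: 18 each from A, B, C, D = 18*4 = 72 chips; eligible A, B, C, D
Layer 147-168: 22 each from B, C, D = 22*3 = 66 chips; eligible B, C, D
Layer 169-220: 52 each from C, D = 52*2 = 104 chips; eligible C, D

Pot 1: 640 chips, eligible: A, B, C, D, E
Pot 2: 72 chips, eligible: A, B, C, D
Pot 3: 66 chips, eligible: B, C, D
Pot 4: 104 chips, eligible: C, D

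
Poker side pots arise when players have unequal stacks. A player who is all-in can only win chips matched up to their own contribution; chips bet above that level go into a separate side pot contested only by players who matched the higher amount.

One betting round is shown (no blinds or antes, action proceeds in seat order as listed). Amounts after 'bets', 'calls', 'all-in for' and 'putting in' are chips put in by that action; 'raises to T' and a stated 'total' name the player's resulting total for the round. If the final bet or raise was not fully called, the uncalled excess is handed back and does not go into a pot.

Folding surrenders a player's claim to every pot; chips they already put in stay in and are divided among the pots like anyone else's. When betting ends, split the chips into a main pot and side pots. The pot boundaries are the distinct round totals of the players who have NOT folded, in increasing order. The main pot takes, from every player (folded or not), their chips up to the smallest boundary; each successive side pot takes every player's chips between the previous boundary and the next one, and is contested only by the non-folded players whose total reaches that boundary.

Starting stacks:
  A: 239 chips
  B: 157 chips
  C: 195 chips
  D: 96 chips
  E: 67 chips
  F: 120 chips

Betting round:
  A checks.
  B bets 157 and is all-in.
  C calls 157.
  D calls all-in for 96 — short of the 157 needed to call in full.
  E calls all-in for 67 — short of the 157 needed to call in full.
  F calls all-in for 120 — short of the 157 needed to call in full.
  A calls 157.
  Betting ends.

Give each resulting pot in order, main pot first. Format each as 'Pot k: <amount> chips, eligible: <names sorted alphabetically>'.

Pot 1: 402 chips, eligible: A, B, C, D, E, F
Pot 2: 145 chips, eligible: A, B, C, D, F
Pot 3: 96 chips, eligible: A, B, C, F
Pot 4: 111 chips, eligible: A, B, C

Derivation:
Contributions: A=157, B=157, C=157, D=96, E=67, F=120
Pot levels (distinct totals of non-folded players): 67, 96, 120, 157
Layer 1-67: 67 each from A, B, C, D, E, F = 67*6 = 402 chips; eligible A, B, C, D, E, F
Layer 68-96: 29 each from A, B, C, D, F = 29*5 = 145 chips; eligible A, B, C, D, F
Layer 97-120: 24 each from A, B, C, F = 24*4 = 96 chips; eligible A, B, C, F
Layer 121-157: 37 each from A, B, C = 37*3 = 111 chips; eligible A, B, C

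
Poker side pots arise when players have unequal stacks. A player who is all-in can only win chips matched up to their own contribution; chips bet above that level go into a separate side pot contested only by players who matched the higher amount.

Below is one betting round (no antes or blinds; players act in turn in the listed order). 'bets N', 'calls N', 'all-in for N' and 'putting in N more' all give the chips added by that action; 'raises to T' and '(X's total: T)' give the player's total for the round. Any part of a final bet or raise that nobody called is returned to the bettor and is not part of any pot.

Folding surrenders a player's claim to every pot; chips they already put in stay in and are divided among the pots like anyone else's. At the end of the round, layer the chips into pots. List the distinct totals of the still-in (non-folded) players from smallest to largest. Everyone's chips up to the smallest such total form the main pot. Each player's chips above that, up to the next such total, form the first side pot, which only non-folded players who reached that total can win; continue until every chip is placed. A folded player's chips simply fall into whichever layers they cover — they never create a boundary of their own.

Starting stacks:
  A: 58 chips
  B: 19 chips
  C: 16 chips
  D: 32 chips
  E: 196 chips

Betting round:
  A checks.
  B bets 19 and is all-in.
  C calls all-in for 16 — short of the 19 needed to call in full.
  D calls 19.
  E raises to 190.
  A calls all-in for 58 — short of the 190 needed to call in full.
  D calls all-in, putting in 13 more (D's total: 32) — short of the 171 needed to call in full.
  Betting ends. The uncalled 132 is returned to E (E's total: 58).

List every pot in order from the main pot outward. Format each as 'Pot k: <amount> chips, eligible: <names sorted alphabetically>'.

Contributions (after 132 returned to E): A=58, B=19, C=16, D=32, E=58
Pot levels (distinct totals of non-folded players): 16, 19, 32, 58
Layer 1-16: 16 each from A, B, C, D, E = 16*5 = 80 chips; eligible A, B, C, D, E
Layer 17-19: 3 each from A, B, D, E = 3*4 = 12 chips; eligible A, B, D, E
Layer 20-32: 13 each from A, D, E = 13*3 = 39 chips; eligible A, D, E
Layer 33-58: 26 each from A, E = 26*2 = 52 chips; eligible A, E

Pot 1: 80 chips, eligible: A, B, C, D, E
Pot 2: 12 chips, eligible: A, B, D, E
Pot 3: 39 chips, eligible: A, D, E
Pot 4: 52 chips, eligible: A, E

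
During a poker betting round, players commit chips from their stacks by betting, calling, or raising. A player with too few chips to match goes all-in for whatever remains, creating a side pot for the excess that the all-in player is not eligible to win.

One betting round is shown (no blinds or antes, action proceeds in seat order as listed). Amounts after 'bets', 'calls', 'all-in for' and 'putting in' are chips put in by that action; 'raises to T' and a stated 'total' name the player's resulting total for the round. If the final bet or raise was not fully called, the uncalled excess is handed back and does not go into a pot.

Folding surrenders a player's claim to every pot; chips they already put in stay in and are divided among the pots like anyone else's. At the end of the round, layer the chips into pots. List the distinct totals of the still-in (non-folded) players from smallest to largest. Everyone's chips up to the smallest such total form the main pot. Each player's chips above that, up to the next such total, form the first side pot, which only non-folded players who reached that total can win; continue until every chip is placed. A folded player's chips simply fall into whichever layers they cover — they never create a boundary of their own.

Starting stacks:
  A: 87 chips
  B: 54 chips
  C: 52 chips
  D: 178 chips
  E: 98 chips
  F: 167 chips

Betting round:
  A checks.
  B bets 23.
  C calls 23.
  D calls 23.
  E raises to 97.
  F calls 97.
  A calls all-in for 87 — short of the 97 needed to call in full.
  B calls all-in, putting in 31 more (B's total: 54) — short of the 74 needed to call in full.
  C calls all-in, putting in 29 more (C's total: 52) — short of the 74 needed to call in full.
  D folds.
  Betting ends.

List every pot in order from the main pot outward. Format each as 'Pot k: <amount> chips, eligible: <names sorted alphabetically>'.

Pot 1: 283 chips, eligible: A, B, C, E, F
Pot 2: 8 chips, eligible: A, B, E, F
Pot 3: 99 chips, eligible: A, E, F
Pot 4: 20 chips, eligible: E, F

Derivation:
Contributions: A=87, B=54, C=52, D=23, E=97, F=97
Folded: D
Pot levels (distinct totals of non-folded players): 52, 54, 87, 97
Layer 1-52: A 52 + B 52 + C 52 + D 23 + E 52 + F 52 = 283 chips; eligible A, B, C, E, F
Layer 53-54: 2 each from A, B, E, F = 2*4 = 8 chips; eligible A, B, E, F
Layer 55-87: 33 each from A, E, F = 33*3 = 99 chips; eligible A, E, F
Layer 88-97: 10 each from E, F = 10*2 = 20 chips; eligible E, F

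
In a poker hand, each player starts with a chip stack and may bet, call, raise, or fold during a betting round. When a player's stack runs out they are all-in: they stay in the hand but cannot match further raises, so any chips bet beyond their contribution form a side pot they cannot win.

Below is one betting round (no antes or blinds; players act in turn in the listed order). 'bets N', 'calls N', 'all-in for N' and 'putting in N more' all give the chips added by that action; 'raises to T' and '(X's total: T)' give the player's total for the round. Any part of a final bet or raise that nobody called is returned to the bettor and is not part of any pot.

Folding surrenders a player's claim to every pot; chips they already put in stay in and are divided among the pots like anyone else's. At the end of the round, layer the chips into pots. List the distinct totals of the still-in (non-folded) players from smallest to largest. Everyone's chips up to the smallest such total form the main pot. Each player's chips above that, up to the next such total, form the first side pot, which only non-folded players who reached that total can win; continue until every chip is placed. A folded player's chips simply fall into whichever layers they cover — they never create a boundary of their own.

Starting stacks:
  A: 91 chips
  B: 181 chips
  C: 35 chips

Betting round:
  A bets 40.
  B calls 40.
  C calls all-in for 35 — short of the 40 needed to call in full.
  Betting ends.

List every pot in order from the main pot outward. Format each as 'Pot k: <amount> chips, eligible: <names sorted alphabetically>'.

Pot 1: 105 chips, eligible: A, B, C
Pot 2: 10 chips, eligible: A, B

Derivation:
Contributions: A=40, B=40, C=35
Pot levels (distinct totals of non-folded players): 35, 40
Layer 1-35: 35 each from A, B, C = 35*3 = 105 chips; eligible A, B, C
Layer 36-40: 5 each from A, B = 5*2 = 10 chips; eligible A, B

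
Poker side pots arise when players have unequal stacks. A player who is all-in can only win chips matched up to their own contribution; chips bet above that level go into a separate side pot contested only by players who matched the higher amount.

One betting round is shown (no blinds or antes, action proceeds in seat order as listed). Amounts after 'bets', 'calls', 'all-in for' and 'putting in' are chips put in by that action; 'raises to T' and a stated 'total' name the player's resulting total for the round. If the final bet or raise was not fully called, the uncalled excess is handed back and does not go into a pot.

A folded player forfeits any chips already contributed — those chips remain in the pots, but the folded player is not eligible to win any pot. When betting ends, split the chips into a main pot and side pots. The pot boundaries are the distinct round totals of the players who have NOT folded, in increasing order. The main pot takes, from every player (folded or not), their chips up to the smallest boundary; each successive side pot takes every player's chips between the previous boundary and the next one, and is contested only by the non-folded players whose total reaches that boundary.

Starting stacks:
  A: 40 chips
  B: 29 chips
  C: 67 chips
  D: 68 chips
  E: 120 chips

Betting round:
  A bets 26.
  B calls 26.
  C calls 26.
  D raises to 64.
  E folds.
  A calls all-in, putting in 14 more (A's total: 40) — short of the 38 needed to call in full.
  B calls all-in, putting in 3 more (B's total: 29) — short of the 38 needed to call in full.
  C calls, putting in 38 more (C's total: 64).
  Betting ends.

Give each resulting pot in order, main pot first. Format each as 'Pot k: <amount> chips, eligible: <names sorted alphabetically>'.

Pot 1: 116 chips, eligible: A, B, C, D
Pot 2: 33 chips, eligible: A, C, D
Pot 3: 48 chips, eligible: C, D

Derivation:
Contributions: A=40, B=29, C=64, D=64
Folded: E
Pot levels (distinct totals of non-folded players): 29, 40, 64
Layer 1-29: 29 each from A, B, C, D = 29*4 = 116 chips; eligible A, B, C, D
Layer 30-40: 11 each from A, C, D = 11*3 = 33 chips; eligible A, C, D
Layer 41-64: 24 each from C, D = 24*2 = 48 chips; eligible C, D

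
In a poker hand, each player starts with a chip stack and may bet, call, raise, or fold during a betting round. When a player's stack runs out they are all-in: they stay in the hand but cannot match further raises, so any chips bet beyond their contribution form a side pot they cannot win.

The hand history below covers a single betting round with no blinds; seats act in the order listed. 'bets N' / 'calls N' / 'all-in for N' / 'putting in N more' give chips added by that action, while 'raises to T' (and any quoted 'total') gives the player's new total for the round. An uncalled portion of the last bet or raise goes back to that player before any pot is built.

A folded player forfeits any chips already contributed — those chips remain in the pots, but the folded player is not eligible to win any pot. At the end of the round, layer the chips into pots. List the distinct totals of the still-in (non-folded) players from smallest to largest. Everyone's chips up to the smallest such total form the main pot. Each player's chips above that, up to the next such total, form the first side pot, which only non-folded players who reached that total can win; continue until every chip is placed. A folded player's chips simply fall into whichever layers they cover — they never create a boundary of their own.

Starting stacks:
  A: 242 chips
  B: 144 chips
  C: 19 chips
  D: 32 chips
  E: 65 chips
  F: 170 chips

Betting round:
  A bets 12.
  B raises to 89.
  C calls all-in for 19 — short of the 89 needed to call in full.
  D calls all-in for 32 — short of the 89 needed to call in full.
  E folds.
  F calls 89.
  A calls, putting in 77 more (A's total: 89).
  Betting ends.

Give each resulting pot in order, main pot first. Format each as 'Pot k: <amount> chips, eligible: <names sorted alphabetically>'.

Contributions: A=89, B=89, C=19, D=32, F=89
Folded: E
Pot levels (distinct totals of non-folded players): 19, 32, 89
Layer 1-19: 19 each from A, B, C, D, F = 19*5 = 95 chips; eligible A, B, C, D, F
Layer 20-32: 13 each from A, B, D, F = 13*4 = 52 chips; eligible A, B, D, F
Layer 33-89: 57 each from A, B, F = 57*3 = 171 chips; eligible A, B, F

Pot 1: 95 chips, eligible: A, B, C, D, F
Pot 2: 52 chips, eligible: A, B, D, F
Pot 3: 171 chips, eligible: A, B, F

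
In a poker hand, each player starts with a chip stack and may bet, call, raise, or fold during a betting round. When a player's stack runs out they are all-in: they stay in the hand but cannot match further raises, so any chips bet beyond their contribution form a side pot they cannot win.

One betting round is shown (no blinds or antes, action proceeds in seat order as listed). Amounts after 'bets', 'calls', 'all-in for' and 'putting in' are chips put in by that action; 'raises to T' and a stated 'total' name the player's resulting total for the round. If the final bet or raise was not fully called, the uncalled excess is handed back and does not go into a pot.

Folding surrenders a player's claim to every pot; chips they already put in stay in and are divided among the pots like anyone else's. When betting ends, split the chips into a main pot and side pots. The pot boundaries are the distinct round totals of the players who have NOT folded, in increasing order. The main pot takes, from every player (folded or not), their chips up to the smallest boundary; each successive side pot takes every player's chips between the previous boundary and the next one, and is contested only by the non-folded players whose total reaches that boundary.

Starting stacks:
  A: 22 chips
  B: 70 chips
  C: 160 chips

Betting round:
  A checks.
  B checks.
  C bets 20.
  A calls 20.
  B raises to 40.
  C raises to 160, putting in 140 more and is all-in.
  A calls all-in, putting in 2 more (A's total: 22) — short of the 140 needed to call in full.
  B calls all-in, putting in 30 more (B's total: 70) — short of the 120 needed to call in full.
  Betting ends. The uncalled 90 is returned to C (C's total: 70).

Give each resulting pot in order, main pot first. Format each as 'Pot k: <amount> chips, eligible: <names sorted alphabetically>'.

Pot 1: 66 chips, eligible: A, B, C
Pot 2: 96 chips, eligible: B, C

Derivation:
Contributions (after 90 returned to C): A=22, B=70, C=70
Pot levels (distinct totals of non-folded players): 22, 70
Layer 1-22: 22 each from A, B, C = 22*3 = 66 chips; eligible A, B, C
Layer 23-70: 48 each from B, C = 48*2 = 96 chips; eligible B, C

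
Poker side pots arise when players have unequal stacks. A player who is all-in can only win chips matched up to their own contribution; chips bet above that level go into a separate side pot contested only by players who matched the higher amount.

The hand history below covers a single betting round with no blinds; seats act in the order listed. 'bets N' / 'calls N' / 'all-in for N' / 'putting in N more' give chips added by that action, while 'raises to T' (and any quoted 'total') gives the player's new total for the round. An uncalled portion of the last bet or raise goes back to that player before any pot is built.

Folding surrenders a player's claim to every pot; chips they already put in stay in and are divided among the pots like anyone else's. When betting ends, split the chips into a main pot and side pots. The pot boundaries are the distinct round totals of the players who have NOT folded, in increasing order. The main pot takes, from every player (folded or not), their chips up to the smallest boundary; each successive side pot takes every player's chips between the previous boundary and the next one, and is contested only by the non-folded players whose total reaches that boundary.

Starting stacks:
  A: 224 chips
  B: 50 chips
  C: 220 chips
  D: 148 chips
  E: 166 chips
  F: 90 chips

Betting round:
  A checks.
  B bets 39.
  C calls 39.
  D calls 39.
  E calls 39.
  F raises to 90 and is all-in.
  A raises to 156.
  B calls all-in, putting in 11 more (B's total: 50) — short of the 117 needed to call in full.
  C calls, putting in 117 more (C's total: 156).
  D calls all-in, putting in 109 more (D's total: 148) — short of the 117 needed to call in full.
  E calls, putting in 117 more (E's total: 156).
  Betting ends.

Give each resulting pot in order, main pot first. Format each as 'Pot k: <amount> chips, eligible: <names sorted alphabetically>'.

Contributions: A=156, B=50, C=156, D=148, E=156, F=90
Pot levels (distinct totals of non-folded players): 50, 90, 148, 156
Layer 1-50: 50 each from A, B, C, D, E, F = 50*6 = 300 chips; eligible A, B, C, D, E, F
Layer 51-90: 40 each from A, C, D, E, F = 40*5 = 200 chips; eligible A, C, D, E, F
Layer 91-148: 58 each from A, C, D, E = 58*4 = 232 chips; eligible A, C, D, E
Layer 149-156: 8 each from A, C, E = 8*3 = 24 chips; eligible A, C, E

Pot 1: 300 chips, eligible: A, B, C, D, E, F
Pot 2: 200 chips, eligible: A, C, D, E, F
Pot 3: 232 chips, eligible: A, C, D, E
Pot 4: 24 chips, eligible: A, C, E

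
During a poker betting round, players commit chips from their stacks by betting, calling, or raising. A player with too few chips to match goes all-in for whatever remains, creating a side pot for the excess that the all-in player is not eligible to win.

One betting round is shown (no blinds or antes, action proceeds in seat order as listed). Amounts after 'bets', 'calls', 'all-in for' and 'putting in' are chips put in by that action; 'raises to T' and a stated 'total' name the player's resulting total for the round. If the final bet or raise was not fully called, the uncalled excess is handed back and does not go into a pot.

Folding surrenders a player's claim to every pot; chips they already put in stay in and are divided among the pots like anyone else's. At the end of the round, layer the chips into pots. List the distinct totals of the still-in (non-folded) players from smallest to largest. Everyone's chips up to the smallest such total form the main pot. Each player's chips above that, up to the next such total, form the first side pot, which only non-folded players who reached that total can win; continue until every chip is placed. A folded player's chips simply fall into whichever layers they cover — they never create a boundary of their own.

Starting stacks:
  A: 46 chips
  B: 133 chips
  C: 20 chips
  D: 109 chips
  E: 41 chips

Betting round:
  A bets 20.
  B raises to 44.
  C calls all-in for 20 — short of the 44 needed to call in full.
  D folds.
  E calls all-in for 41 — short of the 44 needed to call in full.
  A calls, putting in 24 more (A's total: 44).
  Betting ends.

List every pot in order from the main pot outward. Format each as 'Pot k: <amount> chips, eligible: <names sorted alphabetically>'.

Contributions: A=44, B=44, C=20, E=41
Folded: D
Pot levels (distinct totals of non-folded players): 20, 41, 44
Layer 1-20: 20 each from A, B, C, E = 20*4 = 80 chips; eligible A, B, C, E
Layer 21-41: 21 each from A, B, E = 21*3 = 63 chips; eligible A, B, E
Layer 42-44: 3 each from A, B = 3*2 = 6 chips; eligible A, B

Pot 1: 80 chips, eligible: A, B, C, E
Pot 2: 63 chips, eligible: A, B, E
Pot 3: 6 chips, eligible: A, B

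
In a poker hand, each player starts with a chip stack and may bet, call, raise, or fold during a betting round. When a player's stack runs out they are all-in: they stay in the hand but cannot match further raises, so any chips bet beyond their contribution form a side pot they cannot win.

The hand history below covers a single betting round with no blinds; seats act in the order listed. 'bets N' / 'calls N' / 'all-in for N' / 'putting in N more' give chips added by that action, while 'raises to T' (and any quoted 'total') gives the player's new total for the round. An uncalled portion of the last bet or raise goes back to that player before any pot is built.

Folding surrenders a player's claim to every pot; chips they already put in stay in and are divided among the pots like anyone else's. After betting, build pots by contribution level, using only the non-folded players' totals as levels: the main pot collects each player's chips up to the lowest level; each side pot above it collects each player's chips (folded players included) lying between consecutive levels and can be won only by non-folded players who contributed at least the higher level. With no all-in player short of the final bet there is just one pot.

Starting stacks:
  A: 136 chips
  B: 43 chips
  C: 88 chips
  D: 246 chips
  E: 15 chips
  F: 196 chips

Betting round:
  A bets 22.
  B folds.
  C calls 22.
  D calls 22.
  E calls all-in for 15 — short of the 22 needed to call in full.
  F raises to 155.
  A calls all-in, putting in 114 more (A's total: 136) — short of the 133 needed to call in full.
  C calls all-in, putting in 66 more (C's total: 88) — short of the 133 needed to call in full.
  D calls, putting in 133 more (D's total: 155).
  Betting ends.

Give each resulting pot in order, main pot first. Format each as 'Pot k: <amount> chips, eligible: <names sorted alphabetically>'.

Pot 1: 75 chips, eligible: A, C, D, E, F
Pot 2: 292 chips, eligible: A, C, D, F
Pot 3: 144 chips, eligible: A, D, F
Pot 4: 38 chips, eligible: D, F

Derivation:
Contributions: A=136, C=88, D=155, E=15, F=155
Folded: B
Pot levels (distinct totals of non-folded players): 15, 88, 136, 155
Layer 1-15: 15 each from A, C, D, E, F = 15*5 = 75 chips; eligible A, C, D, E, F
Layer 16-88: 73 each from A, C, D, F = 73*4 = 292 chips; eligible A, C, D, F
Layer 89-136: 48 each from A, D, F = 48*3 = 144 chips; eligible A, D, F
Layer 137-155: 19 each from D, F = 19*2 = 38 chips; eligible D, F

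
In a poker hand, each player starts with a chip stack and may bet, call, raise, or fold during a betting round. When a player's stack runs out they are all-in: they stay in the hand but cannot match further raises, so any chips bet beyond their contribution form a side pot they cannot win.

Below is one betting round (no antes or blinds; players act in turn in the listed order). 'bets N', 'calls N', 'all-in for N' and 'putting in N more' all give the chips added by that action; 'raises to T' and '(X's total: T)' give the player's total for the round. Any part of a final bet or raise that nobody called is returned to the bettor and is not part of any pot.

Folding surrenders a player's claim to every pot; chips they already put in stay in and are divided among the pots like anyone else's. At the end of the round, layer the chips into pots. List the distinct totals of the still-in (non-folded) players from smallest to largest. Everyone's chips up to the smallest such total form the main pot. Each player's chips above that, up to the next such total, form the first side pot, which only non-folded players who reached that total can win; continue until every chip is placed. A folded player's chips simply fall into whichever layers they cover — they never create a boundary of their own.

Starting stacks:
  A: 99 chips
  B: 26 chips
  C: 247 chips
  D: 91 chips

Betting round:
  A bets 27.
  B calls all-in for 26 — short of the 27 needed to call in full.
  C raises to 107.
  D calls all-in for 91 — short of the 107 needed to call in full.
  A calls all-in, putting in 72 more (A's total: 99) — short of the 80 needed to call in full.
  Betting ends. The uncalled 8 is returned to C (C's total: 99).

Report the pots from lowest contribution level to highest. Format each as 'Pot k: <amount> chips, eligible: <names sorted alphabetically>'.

Pot 1: 104 chips, eligible: A, B, C, D
Pot 2: 195 chips, eligible: A, C, D
Pot 3: 16 chips, eligible: A, C

Derivation:
Contributions (after 8 returned to C): A=99, B=26, C=99, D=91
Pot levels (distinct totals of non-folded players): 26, 91, 99
Layer 1-26: 26 each from A, B, C, D = 26*4 = 104 chips; eligible A, B, C, D
Layer 27-91: 65 each from A, C, D = 65*3 = 195 chips; eligible A, C, D
Layer 92-99: 8 each from A, C = 8*2 = 16 chips; eligible A, C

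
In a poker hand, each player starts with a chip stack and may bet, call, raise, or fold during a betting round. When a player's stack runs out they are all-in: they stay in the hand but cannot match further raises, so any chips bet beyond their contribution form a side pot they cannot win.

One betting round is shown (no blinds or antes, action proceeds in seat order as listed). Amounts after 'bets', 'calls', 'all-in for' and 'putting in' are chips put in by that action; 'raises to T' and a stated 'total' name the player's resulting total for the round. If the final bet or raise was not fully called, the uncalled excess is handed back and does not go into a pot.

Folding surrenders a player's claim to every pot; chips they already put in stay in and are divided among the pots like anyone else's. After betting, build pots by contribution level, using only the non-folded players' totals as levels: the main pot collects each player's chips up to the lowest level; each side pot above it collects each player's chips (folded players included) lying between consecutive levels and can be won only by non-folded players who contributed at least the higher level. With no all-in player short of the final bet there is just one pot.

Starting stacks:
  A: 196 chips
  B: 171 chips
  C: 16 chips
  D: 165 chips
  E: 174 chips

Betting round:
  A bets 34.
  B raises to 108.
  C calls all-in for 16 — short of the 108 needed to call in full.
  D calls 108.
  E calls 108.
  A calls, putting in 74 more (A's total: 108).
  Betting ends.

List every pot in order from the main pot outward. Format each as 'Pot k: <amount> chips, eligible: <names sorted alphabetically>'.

Pot 1: 80 chips, eligible: A, B, C, D, E
Pot 2: 368 chips, eligible: A, B, D, E

Derivation:
Contributions: A=108, B=108, C=16, D=108, E=108
Pot levels (distinct totals of non-folded players): 16, 108
Layer 1-16: 16 each from A, B, C, D, E = 16*5 = 80 chips; eligible A, B, C, D, E
Layer 17-108: 92 each from A, B, D, E = 92*4 = 368 chips; eligible A, B, D, E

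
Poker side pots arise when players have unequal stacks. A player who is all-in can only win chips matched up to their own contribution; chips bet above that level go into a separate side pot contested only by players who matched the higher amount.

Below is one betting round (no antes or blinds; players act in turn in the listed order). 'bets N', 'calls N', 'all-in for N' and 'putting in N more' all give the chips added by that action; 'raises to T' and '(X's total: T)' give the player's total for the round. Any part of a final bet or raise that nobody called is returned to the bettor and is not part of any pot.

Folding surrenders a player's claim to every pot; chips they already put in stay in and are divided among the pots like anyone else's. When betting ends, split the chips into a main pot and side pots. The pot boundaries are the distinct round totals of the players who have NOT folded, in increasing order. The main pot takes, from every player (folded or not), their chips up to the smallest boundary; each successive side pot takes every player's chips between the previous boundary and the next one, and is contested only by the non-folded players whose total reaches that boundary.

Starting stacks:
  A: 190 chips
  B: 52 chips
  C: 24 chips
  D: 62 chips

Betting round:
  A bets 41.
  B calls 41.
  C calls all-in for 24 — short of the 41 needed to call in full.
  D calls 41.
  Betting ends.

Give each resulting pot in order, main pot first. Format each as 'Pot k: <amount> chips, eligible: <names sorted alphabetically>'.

Contributions: A=41, B=41, C=24, D=41
Pot levels (distinct totals of non-folded players): 24, 41
Layer 1-24: 24 each from A, B, C, D = 24*4 = 96 chips; eligible A, B, C, D
Layer 25-41: 17 each from A, B, D = 17*3 = 51 chips; eligible A, B, D

Pot 1: 96 chips, eligible: A, B, C, D
Pot 2: 51 chips, eligible: A, B, D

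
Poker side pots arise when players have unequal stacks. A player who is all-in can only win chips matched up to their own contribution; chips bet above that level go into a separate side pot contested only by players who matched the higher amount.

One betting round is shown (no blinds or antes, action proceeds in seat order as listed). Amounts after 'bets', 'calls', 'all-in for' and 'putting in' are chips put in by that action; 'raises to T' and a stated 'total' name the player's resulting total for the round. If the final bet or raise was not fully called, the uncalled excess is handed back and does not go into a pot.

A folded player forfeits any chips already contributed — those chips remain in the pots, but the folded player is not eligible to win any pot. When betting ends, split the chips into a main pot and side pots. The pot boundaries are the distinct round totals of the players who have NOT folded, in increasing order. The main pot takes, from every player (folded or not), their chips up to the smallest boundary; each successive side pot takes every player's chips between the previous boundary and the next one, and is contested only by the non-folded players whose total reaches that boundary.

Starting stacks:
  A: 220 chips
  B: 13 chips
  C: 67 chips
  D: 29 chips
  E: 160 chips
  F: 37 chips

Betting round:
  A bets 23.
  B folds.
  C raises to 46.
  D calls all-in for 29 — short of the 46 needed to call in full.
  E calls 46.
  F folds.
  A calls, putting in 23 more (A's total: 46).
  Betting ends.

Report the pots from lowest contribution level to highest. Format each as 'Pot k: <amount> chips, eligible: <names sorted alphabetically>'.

Pot 1: 116 chips, eligible: A, C, D, E
Pot 2: 51 chips, eligible: A, C, E

Derivation:
Contributions: A=46, C=46, D=29, E=46
Folded: B, F
Pot levels (distinct totals of non-folded players): 29, 46
Layer 1-29: 29 each from A, C, D, E = 29*4 = 116 chips; eligible A, C, D, E
Layer 30-46: 17 each from A, C, E = 17*3 = 51 chips; eligible A, C, E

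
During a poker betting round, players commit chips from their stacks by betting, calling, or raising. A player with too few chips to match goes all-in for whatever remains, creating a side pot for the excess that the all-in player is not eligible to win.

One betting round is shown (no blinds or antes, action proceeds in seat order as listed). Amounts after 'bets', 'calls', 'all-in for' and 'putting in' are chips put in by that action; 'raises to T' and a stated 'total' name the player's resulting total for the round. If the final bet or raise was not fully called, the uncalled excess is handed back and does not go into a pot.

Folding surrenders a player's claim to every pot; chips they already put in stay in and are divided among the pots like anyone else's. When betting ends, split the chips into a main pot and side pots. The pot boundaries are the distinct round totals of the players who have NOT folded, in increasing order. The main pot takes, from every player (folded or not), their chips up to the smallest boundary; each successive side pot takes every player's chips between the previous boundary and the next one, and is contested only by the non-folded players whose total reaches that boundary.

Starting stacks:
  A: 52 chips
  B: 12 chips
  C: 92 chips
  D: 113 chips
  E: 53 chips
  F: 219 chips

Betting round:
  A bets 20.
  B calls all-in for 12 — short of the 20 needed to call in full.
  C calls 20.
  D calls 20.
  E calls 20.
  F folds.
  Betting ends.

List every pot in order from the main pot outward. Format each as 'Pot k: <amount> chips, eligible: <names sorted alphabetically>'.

Pot 1: 60 chips, eligible: A, B, C, D, E
Pot 2: 32 chips, eligible: A, C, D, E

Derivation:
Contributions: A=20, B=12, C=20, D=20, E=20
Folded: F
Pot levels (distinct totals of non-folded players): 12, 20
Layer 1-12: 12 each from A, B, C, D, E = 12*5 = 60 chips; eligible A, B, C, D, E
Layer 13-20: 8 each from A, C, D, E = 8*4 = 32 chips; eligible A, C, D, E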